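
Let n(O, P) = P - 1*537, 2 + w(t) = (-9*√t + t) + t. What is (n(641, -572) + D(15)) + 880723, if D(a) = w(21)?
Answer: 879654 - 9*√21 ≈ 8.7961e+5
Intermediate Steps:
w(t) = -2 - 9*√t + 2*t (w(t) = -2 + ((-9*√t + t) + t) = -2 + ((t - 9*√t) + t) = -2 + (-9*√t + 2*t) = -2 - 9*√t + 2*t)
n(O, P) = -537 + P (n(O, P) = P - 537 = -537 + P)
D(a) = 40 - 9*√21 (D(a) = -2 - 9*√21 + 2*21 = -2 - 9*√21 + 42 = 40 - 9*√21)
(n(641, -572) + D(15)) + 880723 = ((-537 - 572) + (40 - 9*√21)) + 880723 = (-1109 + (40 - 9*√21)) + 880723 = (-1069 - 9*√21) + 880723 = 879654 - 9*√21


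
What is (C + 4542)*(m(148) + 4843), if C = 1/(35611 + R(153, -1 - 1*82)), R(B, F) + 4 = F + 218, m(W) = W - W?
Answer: 786213419095/35742 ≈ 2.1997e+7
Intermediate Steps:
m(W) = 0
R(B, F) = 214 + F (R(B, F) = -4 + (F + 218) = -4 + (218 + F) = 214 + F)
C = 1/35742 (C = 1/(35611 + (214 + (-1 - 1*82))) = 1/(35611 + (214 + (-1 - 82))) = 1/(35611 + (214 - 83)) = 1/(35611 + 131) = 1/35742 ≈ 2.7978e-5)
(C + 4542)*(m(148) + 4843) = (1/35742 + 4542)*(0 + 4843) = (162340165/35742)*4843 = 786213419095/35742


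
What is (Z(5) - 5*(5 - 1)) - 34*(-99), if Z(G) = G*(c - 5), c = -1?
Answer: 3316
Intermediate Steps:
Z(G) = -6*G (Z(G) = G*(-1 - 5) = G*(-6) = -6*G)
(Z(5) - 5*(5 - 1)) - 34*(-99) = (-6*5 - 5*(5 - 1)) - 34*(-99) = (-30 - 5*4) + 3366 = (-30 - 1*20) + 3366 = (-30 - 20) + 3366 = -50 + 3366 = 3316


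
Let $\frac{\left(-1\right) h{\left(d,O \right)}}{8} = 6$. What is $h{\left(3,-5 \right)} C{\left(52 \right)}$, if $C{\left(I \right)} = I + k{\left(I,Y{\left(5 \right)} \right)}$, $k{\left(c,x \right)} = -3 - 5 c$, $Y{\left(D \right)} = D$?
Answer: $10128$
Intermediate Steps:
$h{\left(d,O \right)} = -48$ ($h{\left(d,O \right)} = \left(-8\right) 6 = -48$)
$C{\left(I \right)} = -3 - 4 I$ ($C{\left(I \right)} = I - \left(3 + 5 I\right) = -3 - 4 I$)
$h{\left(3,-5 \right)} C{\left(52 \right)} = - 48 \left(-3 - 208\right) = \left(-48\right) \left(-211\right) = 10128$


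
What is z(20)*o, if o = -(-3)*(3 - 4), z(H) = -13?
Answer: 39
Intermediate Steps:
o = -3 (o = -(-3)*(-1) = -1*3 = -3)
z(20)*o = -13*(-3) = 39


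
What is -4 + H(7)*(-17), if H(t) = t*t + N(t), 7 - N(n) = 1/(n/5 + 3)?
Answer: -20947/22 ≈ -952.14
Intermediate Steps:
N(n) = 7 - 1/(3 + n/5) (N(n) = 7 - 1/(n/5 + 3) = 7 - 1/(3 + n/5))
H(t) = t² + (100 + 7*t)/(15 + t) (H(t) = t*t + (100 + 7*t)/(15 + t) = t² + (100 + 7*t)/(15 + t))
-4 + H(7)*(-17) = -4 + ((100 + 7*7 + 7²*(15 + 7))/(15 + 7))*(-17) = -4 + ((100 + 49 + 49*22)/22)*(-17) = -4 + ((100 + 49 + 1078)/22)*(-17) = -4 + ((1/22)*1227)*(-17) = -4 + (1227/22)*(-17) = -4 - 20859/22 = -20947/22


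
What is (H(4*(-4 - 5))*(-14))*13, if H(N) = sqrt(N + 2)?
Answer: -182*I*sqrt(34) ≈ -1061.2*I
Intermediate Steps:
H(N) = sqrt(2 + N)
(H(4*(-4 - 5))*(-14))*13 = (sqrt(2 + 4*(-4 - 5))*(-14))*13 = (sqrt(2 + 4*(-9))*(-14))*13 = (sqrt(2 - 36)*(-14))*13 = (sqrt(-34)*(-14))*13 = ((I*sqrt(34))*(-14))*13 = -14*I*sqrt(34)*13 = -182*I*sqrt(34)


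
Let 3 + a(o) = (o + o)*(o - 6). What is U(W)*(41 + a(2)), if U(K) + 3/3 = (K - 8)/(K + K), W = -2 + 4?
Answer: -55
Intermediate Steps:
W = 2
U(K) = -1 + (-8 + K)/(2*K) (U(K) = -1 + (K - 8)/(K + K) = -1 + (-8 + K)/((2*K)) = -1 + (-8 + K)*(1/(2*K)) = -1 + (-8 + K)/(2*K))
a(o) = -3 + 2*o*(-6 + o) (a(o) = -3 + (o + o)*(o - 6) = -3 + (2*o)*(-6 + o) = -3 + 2*o*(-6 + o))
U(W)*(41 + a(2)) = ((½)*(-8 - 1*2)/2)*(41 + (-3 - 12*2 + 2*2²)) = ((½)*(½)*(-8 - 2))*(41 + (-3 - 24 + 2*4)) = ((½)*(½)*(-10))*(41 + (-3 - 24 + 8)) = -5*(41 - 19)/2 = -5/2*22 = -55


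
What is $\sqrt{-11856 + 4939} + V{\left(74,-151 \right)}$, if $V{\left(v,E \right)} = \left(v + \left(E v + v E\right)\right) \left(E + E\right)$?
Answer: $6726748 + i \sqrt{6917} \approx 6.7268 \cdot 10^{6} + 83.168 i$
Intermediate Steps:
$V{\left(v,E \right)} = 2 E \left(v + 2 E v\right)$ ($V{\left(v,E \right)} = \left(v + \left(E v + E v\right)\right) 2 E = \left(v + 2 E v\right) 2 E = 2 E \left(v + 2 E v\right)$)
$\sqrt{-11856 + 4939} + V{\left(74,-151 \right)} = \sqrt{-11856 + 4939} + 2 \left(-151\right) 74 \left(1 + 2 \left(-151\right)\right) = \sqrt{-6917} + 2 \left(-151\right) 74 \left(1 - 302\right) = i \sqrt{6917} + 2 \left(-151\right) 74 \left(-301\right) = i \sqrt{6917} + 6726748 = 6726748 + i \sqrt{6917}$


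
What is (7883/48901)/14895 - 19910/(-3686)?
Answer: 7251041360594/1342405067985 ≈ 5.4015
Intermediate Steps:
(7883/48901)/14895 - 19910/(-3686) = (7883*(1/48901))*(1/14895) - 19910*(-1/3686) = (7883/48901)*(1/14895) + 9955/1843 = 7883/728380395 + 9955/1843 = 7251041360594/1342405067985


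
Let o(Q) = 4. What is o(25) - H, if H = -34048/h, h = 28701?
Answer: 148852/28701 ≈ 5.1863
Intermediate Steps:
H = -34048/28701 ≈ -1.1863
o(25) - H = 4 - 1*(-34048/28701) = 4 + 34048/28701 = 148852/28701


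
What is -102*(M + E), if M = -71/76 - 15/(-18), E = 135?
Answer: -522869/38 ≈ -13760.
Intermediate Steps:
M = -23/228 (M = -71*1/76 - 15*(-1/18) = -71/76 + ⅚ = -23/228 ≈ -0.10088)
-102*(M + E) = -102*(-23/228 + 135) = -102*30757/228 = -522869/38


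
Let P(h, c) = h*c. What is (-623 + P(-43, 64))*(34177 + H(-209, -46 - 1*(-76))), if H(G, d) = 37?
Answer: -115472250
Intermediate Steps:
P(h, c) = c*h
(-623 + P(-43, 64))*(34177 + H(-209, -46 - 1*(-76))) = (-623 + 64*(-43))*(34177 + 37) = (-623 - 2752)*34214 = -3375*34214 = -115472250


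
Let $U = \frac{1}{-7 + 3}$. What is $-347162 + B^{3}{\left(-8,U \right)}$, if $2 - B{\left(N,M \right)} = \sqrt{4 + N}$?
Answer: $-347178 - 16 i \approx -3.4718 \cdot 10^{5} - 16.0 i$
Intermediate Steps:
$U = - \frac{1}{4}$ ($U = \frac{1}{-4} = - \frac{1}{4} \approx -0.25$)
$B{\left(N,M \right)} = 2 - \sqrt{4 + N}$
$-347162 + B^{3}{\left(-8,U \right)} = -347162 + \left(2 - \sqrt{4 - 8}\right)^{3} = -347162 + \left(2 - \sqrt{-4}\right)^{3} = -347162 + \left(2 - 2 i\right)^{3}$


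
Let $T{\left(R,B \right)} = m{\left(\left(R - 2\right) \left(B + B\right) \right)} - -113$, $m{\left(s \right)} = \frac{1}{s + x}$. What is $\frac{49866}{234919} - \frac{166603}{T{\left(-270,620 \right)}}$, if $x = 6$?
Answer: $- \frac{13198400201444792}{8953223766159} \approx -1474.2$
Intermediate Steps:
$m{\left(s \right)} = \frac{1}{6 + s}$ ($m{\left(s \right)} = \frac{1}{s + 6} = \frac{1}{6 + s}$)
$T{\left(R,B \right)} = 113 + \frac{1}{6 + 2 B \left(-2 + R\right)}$ ($T{\left(R,B \right)} = \frac{1}{6 + \left(R - 2\right) \left(B + B\right)} - -113 = \frac{1}{6 + \left(-2 + R\right) 2 B} + 113 = \frac{1}{6 + 2 B \left(-2 + R\right)} + 113 = 113 + \frac{1}{6 + 2 B \left(-2 + R\right)}$)
$\frac{49866}{234919} - \frac{166603}{T{\left(-270,620 \right)}} = \frac{49866}{234919} - \frac{166603}{\frac{1}{2} \frac{1}{3 + 620 \left(-2 - 270\right)} \left(679 + 226 \cdot 620 \left(-2 - 270\right)\right)} = 49866 \cdot \frac{1}{234919} - \frac{166603}{\frac{1}{2} \frac{1}{3 + 620 \left(-272\right)} \left(679 + 226 \cdot 620 \left(-272\right)\right)} = \frac{49866}{234919} - \frac{166603}{\frac{1}{2} \frac{1}{3 - 168640} \left(679 - 38112640\right)} = \frac{49866}{234919} - \frac{166603}{\frac{1}{2} \frac{1}{-168637} \left(-38111961\right)} = \frac{49866}{234919} - \frac{166603}{\frac{1}{2} \left(- \frac{1}{168637}\right) \left(-38111961\right)} = \frac{49866}{234919} - \frac{166603}{\frac{38111961}{337274}} = \frac{49866}{234919} - \frac{56190860222}{38111961} = - \frac{13198400201444792}{8953223766159}$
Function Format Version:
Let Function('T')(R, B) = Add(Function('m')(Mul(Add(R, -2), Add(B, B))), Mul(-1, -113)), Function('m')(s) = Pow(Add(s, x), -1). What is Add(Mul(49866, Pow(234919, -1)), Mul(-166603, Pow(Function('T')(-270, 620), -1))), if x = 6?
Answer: Rational(-13198400201444792, 8953223766159) ≈ -1474.2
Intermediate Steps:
Function('m')(s) = Pow(Add(6, s), -1) (Function('m')(s) = Pow(Add(s, 6), -1) = Pow(Add(6, s), -1))
Function('T')(R, B) = Add(113, Pow(Add(6, Mul(2, B, Add(-2, R))), -1)) (Function('T')(R, B) = Add(Pow(Add(6, Mul(Add(R, -2), Add(B, B))), -1), Mul(-1, -113)) = Add(Pow(Add(6, Mul(Add(-2, R), Mul(2, B))), -1), 113) = Add(Pow(Add(6, Mul(2, B, Add(-2, R))), -1), 113) = Add(113, Pow(Add(6, Mul(2, B, Add(-2, R))), -1)))
Add(Mul(49866, Pow(234919, -1)), Mul(-166603, Pow(Function('T')(-270, 620), -1))) = Add(Mul(49866, Pow(234919, -1)), Mul(-166603, Pow(Mul(Rational(1, 2), Pow(Add(3, Mul(620, Add(-2, -270))), -1), Add(679, Mul(226, 620, Add(-2, -270)))), -1))) = Add(Mul(49866, Rational(1, 234919)), Mul(-166603, Pow(Mul(Rational(1, 2), Pow(Add(3, Mul(620, -272)), -1), Add(679, Mul(226, 620, -272))), -1))) = Add(Rational(49866, 234919), Mul(-166603, Pow(Mul(Rational(1, 2), Pow(Add(3, -168640), -1), Add(679, -38112640)), -1))) = Add(Rational(49866, 234919), Mul(-166603, Pow(Mul(Rational(1, 2), Pow(-168637, -1), -38111961), -1))) = Add(Rational(49866, 234919), Mul(-166603, Pow(Mul(Rational(1, 2), Rational(-1, 168637), -38111961), -1))) = Add(Rational(49866, 234919), Mul(-166603, Pow(Rational(38111961, 337274), -1))) = Add(Rational(49866, 234919), Mul(-166603, Rational(337274, 38111961))) = Add(Rational(49866, 234919), Rational(-56190860222, 38111961)) = Rational(-13198400201444792, 8953223766159)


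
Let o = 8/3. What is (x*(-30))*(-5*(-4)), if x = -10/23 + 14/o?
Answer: -66450/23 ≈ -2889.1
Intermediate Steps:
o = 8/3 (o = 8*(⅓) = 8/3 ≈ 2.6667)
x = 443/92 (x = -10/23 + 14/(8/3) = -10*1/23 + 14*(3/8) = -10/23 + 21/4 = 443/92 ≈ 4.8152)
(x*(-30))*(-5*(-4)) = ((443/92)*(-30))*(-5*(-4)) = -6645/46*20 = -66450/23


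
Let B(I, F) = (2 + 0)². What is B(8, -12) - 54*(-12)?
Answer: 652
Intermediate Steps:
B(I, F) = 4 (B(I, F) = 2² = 4)
B(8, -12) - 54*(-12) = 4 - 54*(-12) = 4 + 648 = 652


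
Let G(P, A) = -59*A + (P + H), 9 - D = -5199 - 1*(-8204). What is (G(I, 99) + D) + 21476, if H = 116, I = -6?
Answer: 12749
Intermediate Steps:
D = -2996 (D = 9 - (-5199 - 1*(-8204)) = 9 - (-5199 + 8204) = 9 - 1*3005 = 9 - 3005 = -2996)
G(P, A) = 116 + P - 59*A (G(P, A) = -59*A + (P + 116) = -59*A + (116 + P) = 116 + P - 59*A)
(G(I, 99) + D) + 21476 = ((116 - 6 - 59*99) - 2996) + 21476 = ((116 - 6 - 5841) - 2996) + 21476 = (-5731 - 2996) + 21476 = -8727 + 21476 = 12749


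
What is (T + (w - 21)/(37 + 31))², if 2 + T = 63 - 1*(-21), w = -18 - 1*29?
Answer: 6561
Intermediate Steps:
w = -47 (w = -18 - 29 = -47)
T = 82 (T = -2 + (63 - 1*(-21)) = -2 + (63 + 21) = -2 + 84 = 82)
(T + (w - 21)/(37 + 31))² = (82 + (-47 - 21)/(37 + 31))² = (82 - 68/68)² = (82 - 68*1/68)² = (82 - 1)² = 81² = 6561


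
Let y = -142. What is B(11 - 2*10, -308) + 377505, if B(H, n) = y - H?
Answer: 377372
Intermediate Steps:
B(H, n) = -142 - H
B(11 - 2*10, -308) + 377505 = (-142 - (11 - 2*10)) + 377505 = (-142 - (11 - 20)) + 377505 = (-142 - 1*(-9)) + 377505 = (-142 + 9) + 377505 = -133 + 377505 = 377372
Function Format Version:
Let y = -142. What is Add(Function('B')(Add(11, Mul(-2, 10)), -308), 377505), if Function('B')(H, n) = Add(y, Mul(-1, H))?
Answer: 377372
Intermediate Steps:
Function('B')(H, n) = Add(-142, Mul(-1, H))
Add(Function('B')(Add(11, Mul(-2, 10)), -308), 377505) = Add(Add(-142, Mul(-1, Add(11, Mul(-2, 10)))), 377505) = Add(Add(-142, Mul(-1, Add(11, -20))), 377505) = Add(Add(-142, Mul(-1, -9)), 377505) = Add(Add(-142, 9), 377505) = Add(-133, 377505) = 377372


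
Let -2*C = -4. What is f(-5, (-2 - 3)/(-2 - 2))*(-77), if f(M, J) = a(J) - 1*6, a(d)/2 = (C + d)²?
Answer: -9317/8 ≈ -1164.6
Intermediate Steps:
C = 2 (C = -½*(-4) = 2)
a(d) = 2*(2 + d)²
f(M, J) = -6 + 2*(2 + J)² (f(M, J) = 2*(2 + J)² - 1*6 = 2*(2 + J)² - 6 = -6 + 2*(2 + J)²)
f(-5, (-2 - 3)/(-2 - 2))*(-77) = (-6 + 2*(2 + (-2 - 3)/(-2 - 2))²)*(-77) = (-6 + 2*(2 - 5/(-4))²)*(-77) = (-6 + 2*(2 - 5*(-¼))²)*(-77) = (-6 + 2*(2 + 5/4)²)*(-77) = (-6 + 2*(13/4)²)*(-77) = (-6 + 2*(169/16))*(-77) = (-6 + 169/8)*(-77) = (121/8)*(-77) = -9317/8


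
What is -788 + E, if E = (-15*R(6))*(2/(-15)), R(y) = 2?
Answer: -784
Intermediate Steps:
E = 4 (E = (-15*2)*(2/(-15)) = -60*(-1)/15 = -30*(-2/15) = 4)
-788 + E = -788 + 4 = -784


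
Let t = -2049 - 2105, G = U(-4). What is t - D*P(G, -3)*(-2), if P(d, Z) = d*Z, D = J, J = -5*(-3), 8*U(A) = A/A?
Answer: -16661/4 ≈ -4165.3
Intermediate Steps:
U(A) = ⅛ (U(A) = (A/A)/8 = (⅛)*1 = ⅛)
G = ⅛ ≈ 0.12500
J = 15
D = 15
P(d, Z) = Z*d
t = -4154
t - D*P(G, -3)*(-2) = -4154 - 15*(-3*⅛)*(-2) = -4154 - 15*(-3/8)*(-2) = -4154 - (-45)*(-2)/8 = -4154 - 1*45/4 = -4154 - 45/4 = -16661/4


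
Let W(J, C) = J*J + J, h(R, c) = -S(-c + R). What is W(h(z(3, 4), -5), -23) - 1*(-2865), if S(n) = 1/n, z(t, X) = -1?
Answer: 45837/16 ≈ 2864.8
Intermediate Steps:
h(R, c) = -1/(R - c) (h(R, c) = -1/(-c + R) = -1/(R - c))
W(J, C) = J + J**2 (W(J, C) = J**2 + J = J + J**2)
W(h(z(3, 4), -5), -23) - 1*(-2865) = (1 + 1/(-5 - 1*(-1)))/(-5 - 1*(-1)) - 1*(-2865) = (1 + 1/(-5 + 1))/(-5 + 1) + 2865 = (1 + 1/(-4))/(-4) + 2865 = -(1 - 1/4)/4 + 2865 = -1/4*3/4 + 2865 = -3/16 + 2865 = 45837/16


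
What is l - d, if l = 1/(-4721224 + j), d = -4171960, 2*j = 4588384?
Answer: 10125480422719/2427032 ≈ 4.1720e+6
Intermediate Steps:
j = 2294192 (j = (½)*4588384 = 2294192)
l = -1/2427032 (l = 1/(-4721224 + 2294192) = 1/(-2427032) = -1/2427032 ≈ -4.1203e-7)
l - d = -1/2427032 - 1*(-4171960) = -1/2427032 + 4171960 = 10125480422719/2427032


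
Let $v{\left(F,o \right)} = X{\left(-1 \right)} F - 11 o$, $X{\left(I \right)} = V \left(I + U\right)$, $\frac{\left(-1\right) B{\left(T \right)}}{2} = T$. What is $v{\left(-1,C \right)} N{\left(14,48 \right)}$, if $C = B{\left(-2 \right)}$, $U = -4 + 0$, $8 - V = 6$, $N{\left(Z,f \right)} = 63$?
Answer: $-2142$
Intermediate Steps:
$B{\left(T \right)} = - 2 T$
$V = 2$ ($V = 8 - 6 = 2$)
$U = -4$
$C = 4$ ($C = \left(-2\right) \left(-2\right) = 4$)
$X{\left(I \right)} = -8 + 2 I$ ($X{\left(I \right)} = 2 \left(I - 4\right) = 2 \left(-4 + I\right) = -8 + 2 I$)
$v{\left(F,o \right)} = - 11 o - 10 F$ ($v{\left(F,o \right)} = \left(-8 + 2 \left(-1\right)\right) F - 11 o = \left(-8 - 2\right) F - 11 o = - 10 F - 11 o = - 11 o - 10 F$)
$v{\left(-1,C \right)} N{\left(14,48 \right)} = \left(\left(-11\right) 4 - -10\right) 63 = \left(-44 + 10\right) 63 = \left(-34\right) 63 = -2142$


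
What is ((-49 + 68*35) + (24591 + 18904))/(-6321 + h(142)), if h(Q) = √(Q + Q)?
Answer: -289666146/39954757 - 91652*√71/39954757 ≈ -7.2692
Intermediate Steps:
h(Q) = √2*√Q (h(Q) = √(2*Q) = √2*√Q)
((-49 + 68*35) + (24591 + 18904))/(-6321 + h(142)) = ((-49 + 68*35) + (24591 + 18904))/(-6321 + √2*√142) = ((-49 + 2380) + 43495)/(-6321 + 2*√71) = (2331 + 43495)/(-6321 + 2*√71) = 45826/(-6321 + 2*√71)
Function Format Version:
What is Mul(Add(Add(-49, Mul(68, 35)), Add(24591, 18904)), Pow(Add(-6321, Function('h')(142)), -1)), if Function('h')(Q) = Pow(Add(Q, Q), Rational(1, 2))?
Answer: Add(Rational(-289666146, 39954757), Mul(Rational(-91652, 39954757), Pow(71, Rational(1, 2)))) ≈ -7.2692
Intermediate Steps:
Function('h')(Q) = Mul(Pow(2, Rational(1, 2)), Pow(Q, Rational(1, 2))) (Function('h')(Q) = Pow(Mul(2, Q), Rational(1, 2)) = Mul(Pow(2, Rational(1, 2)), Pow(Q, Rational(1, 2))))
Mul(Add(Add(-49, Mul(68, 35)), Add(24591, 18904)), Pow(Add(-6321, Function('h')(142)), -1)) = Mul(Add(Add(-49, Mul(68, 35)), Add(24591, 18904)), Pow(Add(-6321, Mul(Pow(2, Rational(1, 2)), Pow(142, Rational(1, 2)))), -1)) = Mul(Add(Add(-49, 2380), 43495), Pow(Add(-6321, Mul(2, Pow(71, Rational(1, 2)))), -1)) = Mul(Add(2331, 43495), Pow(Add(-6321, Mul(2, Pow(71, Rational(1, 2)))), -1)) = Mul(45826, Pow(Add(-6321, Mul(2, Pow(71, Rational(1, 2)))), -1))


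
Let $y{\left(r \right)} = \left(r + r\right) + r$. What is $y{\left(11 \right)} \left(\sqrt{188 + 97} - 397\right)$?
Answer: $-13101 + 33 \sqrt{285} \approx -12544.0$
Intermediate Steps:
$y{\left(r \right)} = 3 r$ ($y{\left(r \right)} = 2 r + r = 3 r$)
$y{\left(11 \right)} \left(\sqrt{188 + 97} - 397\right) = 3 \cdot 11 \left(\sqrt{188 + 97} - 397\right) = 33 \left(\sqrt{285} - 397\right) = 33 \left(-397 + \sqrt{285}\right) = -13101 + 33 \sqrt{285}$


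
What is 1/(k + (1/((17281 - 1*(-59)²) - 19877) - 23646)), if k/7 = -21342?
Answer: -6077/1051564081 ≈ -5.7790e-6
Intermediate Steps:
k = -149394 (k = 7*(-21342) = -149394)
1/(k + (1/((17281 - 1*(-59)²) - 19877) - 23646)) = 1/(-149394 + (1/((17281 - 1*(-59)²) - 19877) - 23646)) = 1/(-149394 + (1/((17281 - 1*3481) - 19877) - 23646)) = 1/(-149394 + (1/((17281 - 3481) - 19877) - 23646)) = 1/(-149394 + (1/(13800 - 19877) - 23646)) = 1/(-149394 + (1/(-6077) - 23646)) = 1/(-149394 + (-1/6077 - 23646)) = 1/(-149394 - 143696743/6077) = 1/(-1051564081/6077) = -6077/1051564081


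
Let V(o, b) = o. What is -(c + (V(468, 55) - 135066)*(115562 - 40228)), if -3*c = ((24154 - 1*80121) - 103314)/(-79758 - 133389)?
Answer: 6483807517235093/639441 ≈ 1.0140e+10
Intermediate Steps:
c = -159281/639441 (c = -((24154 - 1*80121) - 103314)/(3*(-79758 - 133389)) = -((24154 - 80121) - 103314)/(3*(-213147)) = -(-55967 - 103314)*(-1)/(3*213147) = -(-159281)*(-1)/(3*213147) = -⅓*159281/213147 = -159281/639441 ≈ -0.24909)
-(c + (V(468, 55) - 135066)*(115562 - 40228)) = -(-159281/639441 + (468 - 135066)*(115562 - 40228)) = -(-159281/639441 - 134598*75334) = -(-159281/639441 - 10139805732) = -1*(-6483807517235093/639441) = 6483807517235093/639441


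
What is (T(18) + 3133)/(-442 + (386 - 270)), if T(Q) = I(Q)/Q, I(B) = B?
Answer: -1567/163 ≈ -9.6135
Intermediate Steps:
T(Q) = 1 (T(Q) = Q/Q = 1)
(T(18) + 3133)/(-442 + (386 - 270)) = (1 + 3133)/(-442 + (386 - 270)) = 3134/(-442 + 116) = 3134/(-326) = 3134*(-1/326) = -1567/163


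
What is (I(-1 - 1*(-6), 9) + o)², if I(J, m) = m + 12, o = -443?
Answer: 178084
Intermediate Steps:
I(J, m) = 12 + m
(I(-1 - 1*(-6), 9) + o)² = ((12 + 9) - 443)² = (21 - 443)² = (-422)² = 178084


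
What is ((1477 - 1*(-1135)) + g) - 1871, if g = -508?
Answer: 233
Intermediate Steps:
((1477 - 1*(-1135)) + g) - 1871 = ((1477 - 1*(-1135)) - 508) - 1871 = ((1477 + 1135) - 508) - 1871 = (2612 - 508) - 1871 = 2104 - 1871 = 233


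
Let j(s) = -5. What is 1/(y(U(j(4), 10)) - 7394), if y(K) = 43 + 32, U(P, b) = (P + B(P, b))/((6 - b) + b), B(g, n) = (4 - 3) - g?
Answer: -1/7319 ≈ -0.00013663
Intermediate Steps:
B(g, n) = 1 - g
U(P, b) = ⅙ (U(P, b) = (P + (1 - P))/((6 - b) + b) = 1/6 = 1*(⅙) = ⅙)
y(K) = 75
1/(y(U(j(4), 10)) - 7394) = 1/(75 - 7394) = 1/(-7319) = -1/7319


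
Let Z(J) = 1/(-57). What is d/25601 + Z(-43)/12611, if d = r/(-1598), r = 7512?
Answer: -2720369411/14703749331573 ≈ -0.00018501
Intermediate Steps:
Z(J) = -1/57
d = -3756/799 (d = 7512/(-1598) = 7512*(-1/1598) = -3756/799 ≈ -4.7009)
d/25601 + Z(-43)/12611 = -3756/799/25601 - 1/57/12611 = -3756/799*1/25601 - 1/57*1/12611 = -3756/20455199 - 1/718827 = -2720369411/14703749331573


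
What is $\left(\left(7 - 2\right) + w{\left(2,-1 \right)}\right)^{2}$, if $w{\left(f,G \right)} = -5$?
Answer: $0$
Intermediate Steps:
$\left(\left(7 - 2\right) + w{\left(2,-1 \right)}\right)^{2} = \left(\left(7 - 2\right) - 5\right)^{2} = \left(5 - 5\right)^{2} = 0^{2} = 0$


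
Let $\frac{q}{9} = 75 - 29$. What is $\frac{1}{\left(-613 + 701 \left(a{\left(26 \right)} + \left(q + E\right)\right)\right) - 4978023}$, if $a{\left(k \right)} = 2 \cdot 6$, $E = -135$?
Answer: $- \frac{1}{4774645} \approx -2.0944 \cdot 10^{-7}$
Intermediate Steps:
$a{\left(k \right)} = 12$
$q = 414$ ($q = 9 \left(75 - 29\right) = 9 \cdot 46 = 414$)
$\frac{1}{\left(-613 + 701 \left(a{\left(26 \right)} + \left(q + E\right)\right)\right) - 4978023} = \frac{1}{\left(-613 + 701 \left(12 + \left(414 - 135\right)\right)\right) - 4978023} = \frac{1}{\left(-613 + 701 \left(12 + 279\right)\right) - 4978023} = \frac{1}{\left(-613 + 701 \cdot 291\right) - 4978023} = \frac{1}{\left(-613 + 203991\right) - 4978023} = \frac{1}{203378 - 4978023} = \frac{1}{-4774645} = - \frac{1}{4774645}$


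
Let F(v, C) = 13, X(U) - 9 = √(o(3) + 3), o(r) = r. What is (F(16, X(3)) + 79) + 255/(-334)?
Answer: 30473/334 ≈ 91.237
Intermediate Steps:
X(U) = 9 + √6 (X(U) = 9 + √(3 + 3) = 9 + √6)
(F(16, X(3)) + 79) + 255/(-334) = (13 + 79) + 255/(-334) = 92 + 255*(-1/334) = 92 - 255/334 = 30473/334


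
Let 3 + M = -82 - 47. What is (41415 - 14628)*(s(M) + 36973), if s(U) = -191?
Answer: 985279434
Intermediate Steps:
M = -132 (M = -3 + (-82 - 47) = -3 - 129 = -132)
(41415 - 14628)*(s(M) + 36973) = (41415 - 14628)*(-191 + 36973) = 26787*36782 = 985279434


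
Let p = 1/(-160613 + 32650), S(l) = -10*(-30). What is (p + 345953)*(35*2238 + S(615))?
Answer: 3480885917318940/127963 ≈ 2.7202e+10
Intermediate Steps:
S(l) = 300
p = -1/127963 (p = 1/(-127963) = -1/127963 ≈ -7.8148e-6)
(p + 345953)*(35*2238 + S(615)) = (-1/127963 + 345953)*(35*2238 + 300) = 44269183738*(78330 + 300)/127963 = (44269183738/127963)*78630 = 3480885917318940/127963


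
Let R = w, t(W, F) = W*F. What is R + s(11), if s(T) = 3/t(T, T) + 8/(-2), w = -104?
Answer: -13065/121 ≈ -107.98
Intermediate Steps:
t(W, F) = F*W
s(T) = -4 + 3/T**2 (s(T) = 3/((T*T)) + 8/(-2) = 3/(T**2) + 8*(-1/2) = 3/T**2 - 4 = -4 + 3/T**2)
R = -104
R + s(11) = -104 + (-4 + 3/11**2) = -104 + (-4 + 3*(1/121)) = -104 + (-4 + 3/121) = -104 - 481/121 = -13065/121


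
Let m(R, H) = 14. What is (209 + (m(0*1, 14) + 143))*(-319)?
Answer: -116754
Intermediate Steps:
(209 + (m(0*1, 14) + 143))*(-319) = (209 + (14 + 143))*(-319) = (209 + 157)*(-319) = 366*(-319) = -116754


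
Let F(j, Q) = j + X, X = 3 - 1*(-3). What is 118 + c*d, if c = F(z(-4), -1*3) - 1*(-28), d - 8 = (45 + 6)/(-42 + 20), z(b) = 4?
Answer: 3673/11 ≈ 333.91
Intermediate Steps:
X = 6 (X = 3 + 3 = 6)
d = 125/22 (d = 8 + (45 + 6)/(-42 + 20) = 8 + 51/(-22) = 8 + 51*(-1/22) = 8 - 51/22 = 125/22 ≈ 5.6818)
F(j, Q) = 6 + j (F(j, Q) = j + 6 = 6 + j)
c = 38 (c = (6 + 4) - 1*(-28) = 10 + 28 = 38)
118 + c*d = 118 + 38*(125/22) = 118 + 2375/11 = 3673/11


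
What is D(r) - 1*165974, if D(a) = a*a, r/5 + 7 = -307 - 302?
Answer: 9320426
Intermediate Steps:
r = -3080 (r = -35 + 5*(-307 - 302) = -35 + 5*(-609) = -35 - 3045 = -3080)
D(a) = a²
D(r) - 1*165974 = (-3080)² - 1*165974 = 9486400 - 165974 = 9320426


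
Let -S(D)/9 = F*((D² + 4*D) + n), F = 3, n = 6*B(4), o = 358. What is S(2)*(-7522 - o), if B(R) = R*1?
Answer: 7659360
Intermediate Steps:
B(R) = R
n = 24 (n = 6*4 = 24)
S(D) = -648 - 108*D - 27*D² (S(D) = -27*((D² + 4*D) + 24) = -27*(24 + D² + 4*D) = -9*(72 + 3*D² + 12*D) = -648 - 108*D - 27*D²)
S(2)*(-7522 - o) = (-648 - 108*2 - 27*2²)*(-7522 - 1*358) = (-648 - 216 - 27*4)*(-7522 - 358) = (-648 - 216 - 108)*(-7880) = -972*(-7880) = 7659360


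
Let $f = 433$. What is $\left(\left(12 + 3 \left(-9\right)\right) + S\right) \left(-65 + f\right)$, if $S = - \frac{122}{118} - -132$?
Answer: $\frac{2517856}{59} \approx 42676.0$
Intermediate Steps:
$S = \frac{7727}{59}$ ($S = \left(-122\right) \frac{1}{118} + 132 = - \frac{61}{59} + 132 = \frac{7727}{59} \approx 130.97$)
$\left(\left(12 + 3 \left(-9\right)\right) + S\right) \left(-65 + f\right) = \left(\left(12 + 3 \left(-9\right)\right) + \frac{7727}{59}\right) \left(-65 + 433\right) = \left(\left(12 - 27\right) + \frac{7727}{59}\right) 368 = \left(-15 + \frac{7727}{59}\right) 368 = \frac{6842}{59} \cdot 368 = \frac{2517856}{59}$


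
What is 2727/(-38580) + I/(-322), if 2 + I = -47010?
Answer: 1876651/12860 ≈ 145.93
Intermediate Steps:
I = -47012 (I = -2 - 47010 = -47012)
2727/(-38580) + I/(-322) = 2727/(-38580) - 47012/(-322) = 2727*(-1/38580) - 47012*(-1/322) = -909/12860 + 146 = 1876651/12860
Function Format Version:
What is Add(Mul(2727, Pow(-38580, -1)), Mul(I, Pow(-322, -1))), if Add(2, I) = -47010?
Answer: Rational(1876651, 12860) ≈ 145.93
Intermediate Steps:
I = -47012 (I = Add(-2, -47010) = -47012)
Add(Mul(2727, Pow(-38580, -1)), Mul(I, Pow(-322, -1))) = Add(Mul(2727, Pow(-38580, -1)), Mul(-47012, Pow(-322, -1))) = Add(Mul(2727, Rational(-1, 38580)), Mul(-47012, Rational(-1, 322))) = Add(Rational(-909, 12860), 146) = Rational(1876651, 12860)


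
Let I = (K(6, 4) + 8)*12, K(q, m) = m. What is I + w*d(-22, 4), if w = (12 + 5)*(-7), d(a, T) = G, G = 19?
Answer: -2117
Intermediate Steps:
d(a, T) = 19
I = 144 (I = (4 + 8)*12 = 12*12 = 144)
w = -119 (w = 17*(-7) = -119)
I + w*d(-22, 4) = 144 - 119*19 = 144 - 2261 = -2117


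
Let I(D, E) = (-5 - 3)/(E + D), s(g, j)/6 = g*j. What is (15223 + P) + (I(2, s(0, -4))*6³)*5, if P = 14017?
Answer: 24920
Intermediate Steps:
s(g, j) = 6*g*j (s(g, j) = 6*(g*j) = 6*g*j)
I(D, E) = -8/(D + E)
(15223 + P) + (I(2, s(0, -4))*6³)*5 = (15223 + 14017) + (-8/(2 + 6*0*(-4))*6³)*5 = 29240 + (-8/(2 + 0)*216)*5 = 29240 + (-8/2*216)*5 = 29240 + (-8*½*216)*5 = 29240 - 4*216*5 = 29240 - 864*5 = 29240 - 4320 = 24920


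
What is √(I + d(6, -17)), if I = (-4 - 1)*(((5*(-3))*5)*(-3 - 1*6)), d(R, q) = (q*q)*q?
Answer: 4*I*√518 ≈ 91.038*I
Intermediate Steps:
d(R, q) = q³ (d(R, q) = q²*q = q³)
I = -3375 (I = -5*(-15*5)*(-3 - 6) = -(-375)*(-9) = -5*675 = -3375)
√(I + d(6, -17)) = √(-3375 + (-17)³) = √(-3375 - 4913) = √(-8288) = 4*I*√518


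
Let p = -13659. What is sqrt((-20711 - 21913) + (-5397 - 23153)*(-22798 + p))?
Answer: sqrt(1040804726) ≈ 32262.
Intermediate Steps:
sqrt((-20711 - 21913) + (-5397 - 23153)*(-22798 + p)) = sqrt((-20711 - 21913) + (-5397 - 23153)*(-22798 - 13659)) = sqrt(-42624 - 28550*(-36457)) = sqrt(-42624 + 1040847350) = sqrt(1040804726)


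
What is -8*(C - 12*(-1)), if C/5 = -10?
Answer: 304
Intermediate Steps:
C = -50 (C = 5*(-10) = -50)
-8*(C - 12*(-1)) = -8*(-50 - 12*(-1)) = -8*(-50 + 12) = -8*(-38) = 304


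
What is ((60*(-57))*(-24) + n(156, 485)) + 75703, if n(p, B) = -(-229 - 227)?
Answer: 158239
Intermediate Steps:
n(p, B) = 456 (n(p, B) = -1*(-456) = 456)
((60*(-57))*(-24) + n(156, 485)) + 75703 = ((60*(-57))*(-24) + 456) + 75703 = (-3420*(-24) + 456) + 75703 = (82080 + 456) + 75703 = 82536 + 75703 = 158239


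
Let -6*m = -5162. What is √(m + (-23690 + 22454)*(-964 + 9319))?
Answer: I*√92933277/3 ≈ 3213.4*I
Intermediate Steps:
m = 2581/3 (m = -⅙*(-5162) = 2581/3 ≈ 860.33)
√(m + (-23690 + 22454)*(-964 + 9319)) = √(2581/3 + (-23690 + 22454)*(-964 + 9319)) = √(2581/3 - 1236*8355) = √(2581/3 - 10326780) = √(-30977759/3) = I*√92933277/3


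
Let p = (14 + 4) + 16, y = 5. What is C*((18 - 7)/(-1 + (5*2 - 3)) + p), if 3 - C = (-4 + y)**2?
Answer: 215/3 ≈ 71.667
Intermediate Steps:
p = 34 (p = 18 + 16 = 34)
C = 2 (C = 3 - (-4 + 5)**2 = 3 - 1*1**2 = 3 - 1*1 = 3 - 1 = 2)
C*((18 - 7)/(-1 + (5*2 - 3)) + p) = 2*((18 - 7)/(-1 + (5*2 - 3)) + 34) = 2*(11/(-1 + (10 - 3)) + 34) = 2*(11/(-1 + 7) + 34) = 2*(11/6 + 34) = 2*(215/6) = 215/3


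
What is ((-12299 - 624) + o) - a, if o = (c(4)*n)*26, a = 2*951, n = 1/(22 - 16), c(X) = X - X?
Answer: -14825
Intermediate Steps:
c(X) = 0
n = ⅙ (n = 1/6 = ⅙ ≈ 0.16667)
a = 1902
o = 0 (o = (0*(⅙))*26 = 0*26 = 0)
((-12299 - 624) + o) - a = ((-12299 - 624) + 0) - 1*1902 = (-12923 + 0) - 1902 = -12923 - 1902 = -14825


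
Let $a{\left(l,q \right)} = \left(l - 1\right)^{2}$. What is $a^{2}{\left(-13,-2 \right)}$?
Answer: $38416$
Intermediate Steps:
$a{\left(l,q \right)} = \left(-1 + l\right)^{2}$
$a^{2}{\left(-13,-2 \right)} = \left(\left(-1 - 13\right)^{2}\right)^{2} = \left(\left(-14\right)^{2}\right)^{2} = 196^{2} = 38416$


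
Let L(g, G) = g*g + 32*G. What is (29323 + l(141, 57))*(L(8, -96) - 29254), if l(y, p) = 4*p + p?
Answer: -955213296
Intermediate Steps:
l(y, p) = 5*p
L(g, G) = g² + 32*G
(29323 + l(141, 57))*(L(8, -96) - 29254) = (29323 + 5*57)*((8² + 32*(-96)) - 29254) = (29323 + 285)*((64 - 3072) - 29254) = 29608*(-3008 - 29254) = 29608*(-32262) = -955213296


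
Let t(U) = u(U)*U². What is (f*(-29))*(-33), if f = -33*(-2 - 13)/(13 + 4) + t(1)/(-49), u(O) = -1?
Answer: 23228304/833 ≈ 27885.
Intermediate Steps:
t(U) = -U²
f = 24272/833 (f = -33*(-2 - 13)/(13 + 4) - 1*1²/(-49) = -33/(17/(-15)) - 1*1*(-1/49) = -33/(17*(-1/15)) - 1*(-1/49) = -33/(-17/15) + 1/49 = -33*(-15/17) + 1/49 = 495/17 + 1/49 = 24272/833 ≈ 29.138)
(f*(-29))*(-33) = ((24272/833)*(-29))*(-33) = -703888/833*(-33) = 23228304/833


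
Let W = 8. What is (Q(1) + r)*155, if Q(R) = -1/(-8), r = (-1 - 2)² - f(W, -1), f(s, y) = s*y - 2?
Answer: 23715/8 ≈ 2964.4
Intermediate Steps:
f(s, y) = -2 + s*y
r = 19 (r = (-1 - 2)² - (-2 + 8*(-1)) = (-3)² - (-2 - 8) = 9 - 1*(-10) = 9 + 10 = 19)
Q(R) = ⅛ (Q(R) = -1*(-⅛) = ⅛)
(Q(1) + r)*155 = (⅛ + 19)*155 = (153/8)*155 = 23715/8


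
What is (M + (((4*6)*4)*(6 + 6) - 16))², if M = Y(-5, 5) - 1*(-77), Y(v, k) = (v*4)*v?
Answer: 1723969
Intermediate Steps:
Y(v, k) = 4*v² (Y(v, k) = (4*v)*v = 4*v²)
M = 177 (M = 4*(-5)² - 1*(-77) = 4*25 + 77 = 100 + 77 = 177)
(M + (((4*6)*4)*(6 + 6) - 16))² = (177 + (((4*6)*4)*(6 + 6) - 16))² = (177 + ((24*4)*12 - 16))² = (177 + (96*12 - 16))² = (177 + (1152 - 16))² = (177 + 1136)² = 1313² = 1723969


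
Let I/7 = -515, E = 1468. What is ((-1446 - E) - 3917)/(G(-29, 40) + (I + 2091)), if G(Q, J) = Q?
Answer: 6831/1543 ≈ 4.4271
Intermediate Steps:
I = -3605 (I = 7*(-515) = -3605)
((-1446 - E) - 3917)/(G(-29, 40) + (I + 2091)) = ((-1446 - 1*1468) - 3917)/(-29 + (-3605 + 2091)) = ((-1446 - 1468) - 3917)/(-29 - 1514) = (-2914 - 3917)/(-1543) = -6831*(-1/1543) = 6831/1543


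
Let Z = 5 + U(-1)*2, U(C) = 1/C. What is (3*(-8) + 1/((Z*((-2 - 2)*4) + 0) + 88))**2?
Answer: 919681/1600 ≈ 574.80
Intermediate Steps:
Z = 3 (Z = 5 + 2/(-1) = 5 - 1*2 = 5 - 2 = 3)
(3*(-8) + 1/((Z*((-2 - 2)*4) + 0) + 88))**2 = (3*(-8) + 1/((3*((-2 - 2)*4) + 0) + 88))**2 = (-24 + 1/((3*(-4*4) + 0) + 88))**2 = (-24 + 1/((3*(-16) + 0) + 88))**2 = (-24 + 1/((-48 + 0) + 88))**2 = (-24 + 1/(-48 + 88))**2 = (-24 + 1/40)**2 = (-959/40)**2 = 919681/1600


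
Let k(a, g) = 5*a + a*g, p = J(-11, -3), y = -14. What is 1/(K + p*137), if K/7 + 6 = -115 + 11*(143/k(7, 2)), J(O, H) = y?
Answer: -7/17782 ≈ -0.00039366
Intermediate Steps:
J(O, H) = -14
p = -14
K = -4356/7 (K = -42 + 7*(-115 + 11*(143/((7*(5 + 2))))) = -42 + 7*(-115 + 11*(143/((7*7)))) = -42 + 7*(-115 + 11*(143/49)) = -42 + 7*(-115 + 1573/49) = -42 + 7*(-4062/49) = -42 - 4062/7 = -4356/7 ≈ -622.29)
1/(K + p*137) = 1/(-4356/7 - 14*137) = 1/(-4356/7 - 1918) = 1/(-17782/7) = -7/17782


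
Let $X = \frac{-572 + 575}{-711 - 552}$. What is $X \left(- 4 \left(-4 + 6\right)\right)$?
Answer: $\frac{8}{421} \approx 0.019002$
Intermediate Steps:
$X = - \frac{1}{421}$ ($X = \frac{3}{-1263} = 3 \left(- \frac{1}{1263}\right) = - \frac{1}{421} \approx -0.0023753$)
$X \left(- 4 \left(-4 + 6\right)\right) = - \frac{\left(-4\right) \left(-4 + 6\right)}{421} = - \frac{\left(-4\right) 2}{421} = \left(- \frac{1}{421}\right) \left(-8\right) = \frac{8}{421}$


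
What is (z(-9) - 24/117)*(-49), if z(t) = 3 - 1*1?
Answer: -3430/39 ≈ -87.949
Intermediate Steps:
z(t) = 2 (z(t) = 3 - 1 = 2)
(z(-9) - 24/117)*(-49) = (2 - 24/117)*(-49) = (2 - 24*1/117)*(-49) = (2 - 8/39)*(-49) = (70/39)*(-49) = -3430/39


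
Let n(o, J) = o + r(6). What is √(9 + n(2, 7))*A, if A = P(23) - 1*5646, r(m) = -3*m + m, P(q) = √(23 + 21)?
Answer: 2*I*(-2823 + √11) ≈ -5639.4*I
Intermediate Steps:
P(q) = 2*√11 (P(q) = √44 = 2*√11)
r(m) = -2*m
A = -5646 + 2*√11 (A = 2*√11 - 1*5646 = 2*√11 - 5646 = -5646 + 2*√11 ≈ -5639.4)
n(o, J) = -12 + o (n(o, J) = o - 2*6 = o - 12 = -12 + o)
√(9 + n(2, 7))*A = √(9 + (-12 + 2))*(-5646 + 2*√11) = √(9 - 10)*(-5646 + 2*√11) = √(-1)*(-5646 + 2*√11) = I*(-5646 + 2*√11)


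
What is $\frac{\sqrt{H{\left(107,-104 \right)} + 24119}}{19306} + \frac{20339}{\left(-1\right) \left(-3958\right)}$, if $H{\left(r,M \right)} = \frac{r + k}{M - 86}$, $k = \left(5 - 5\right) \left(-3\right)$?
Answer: $\frac{20339}{3958} + \frac{3 \sqrt{96741730}}{3668140} \approx 5.1468$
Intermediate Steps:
$k = 0$ ($k = 0 \left(-3\right) = 0$)
$H{\left(r,M \right)} = \frac{r}{-86 + M}$ ($H{\left(r,M \right)} = \frac{r + 0}{M - 86} = \frac{r}{-86 + M}$)
$\frac{\sqrt{H{\left(107,-104 \right)} + 24119}}{19306} + \frac{20339}{\left(-1\right) \left(-3958\right)} = \frac{\sqrt{\frac{107}{-86 - 104} + 24119}}{19306} + \frac{20339}{\left(-1\right) \left(-3958\right)} = \sqrt{\frac{107}{-190} + 24119} \cdot \frac{1}{19306} + \frac{20339}{3958} = \sqrt{107 \left(- \frac{1}{190}\right) + 24119} \cdot \frac{1}{19306} + 20339 \cdot \frac{1}{3958} = \sqrt{- \frac{107}{190} + 24119} \cdot \frac{1}{19306} + \frac{20339}{3958} = \sqrt{\frac{4582503}{190}} \cdot \frac{1}{19306} + \frac{20339}{3958} = \frac{3 \sqrt{96741730}}{190} \cdot \frac{1}{19306} + \frac{20339}{3958} = \frac{3 \sqrt{96741730}}{3668140} + \frac{20339}{3958} = \frac{20339}{3958} + \frac{3 \sqrt{96741730}}{3668140}$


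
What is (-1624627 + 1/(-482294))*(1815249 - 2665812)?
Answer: 666456813630142857/482294 ≈ 1.3818e+12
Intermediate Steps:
(-1624627 + 1/(-482294))*(1815249 - 2665812) = (-1624627 - 1/482294)*(-850563) = -783547854339/482294*(-850563) = 666456813630142857/482294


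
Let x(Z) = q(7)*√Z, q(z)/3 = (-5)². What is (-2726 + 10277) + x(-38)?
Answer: 7551 + 75*I*√38 ≈ 7551.0 + 462.33*I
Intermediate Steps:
q(z) = 75 (q(z) = 3*(-5)² = 3*25 = 75)
x(Z) = 75*√Z
(-2726 + 10277) + x(-38) = (-2726 + 10277) + 75*√(-38) = 7551 + 75*(I*√38) = 7551 + 75*I*√38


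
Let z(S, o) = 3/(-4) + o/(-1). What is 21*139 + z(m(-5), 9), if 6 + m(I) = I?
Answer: 11637/4 ≈ 2909.3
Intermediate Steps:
m(I) = -6 + I
z(S, o) = -¾ - o (z(S, o) = 3*(-¼) + o*(-1) = -¾ - o)
21*139 + z(m(-5), 9) = 21*139 + (-¾ - 1*9) = 2919 + (-¾ - 9) = 2919 - 39/4 = 11637/4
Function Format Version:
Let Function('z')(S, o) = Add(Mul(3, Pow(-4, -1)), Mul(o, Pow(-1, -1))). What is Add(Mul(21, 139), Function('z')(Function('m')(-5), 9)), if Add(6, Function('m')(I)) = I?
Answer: Rational(11637, 4) ≈ 2909.3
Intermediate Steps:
Function('m')(I) = Add(-6, I)
Function('z')(S, o) = Add(Rational(-3, 4), Mul(-1, o)) (Function('z')(S, o) = Add(Mul(3, Rational(-1, 4)), Mul(o, -1)) = Add(Rational(-3, 4), Mul(-1, o)))
Add(Mul(21, 139), Function('z')(Function('m')(-5), 9)) = Add(Mul(21, 139), Add(Rational(-3, 4), Mul(-1, 9))) = Add(2919, Add(Rational(-3, 4), -9)) = Add(2919, Rational(-39, 4)) = Rational(11637, 4)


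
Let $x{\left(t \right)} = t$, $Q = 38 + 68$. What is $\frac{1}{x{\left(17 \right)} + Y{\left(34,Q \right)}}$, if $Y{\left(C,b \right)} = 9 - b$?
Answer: $- \frac{1}{80} \approx -0.0125$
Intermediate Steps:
$Q = 106$
$\frac{1}{x{\left(17 \right)} + Y{\left(34,Q \right)}} = \frac{1}{17 + \left(9 - 106\right)} = \frac{1}{17 - 97} = \frac{1}{-80} = - \frac{1}{80}$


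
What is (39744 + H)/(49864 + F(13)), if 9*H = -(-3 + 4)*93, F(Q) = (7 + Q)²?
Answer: 119201/150792 ≈ 0.79050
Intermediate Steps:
H = -31/3 (H = (-(-3 + 4)*93)/9 = (-1*1*93)/9 = (-1*93)/9 = (⅑)*(-93) = -31/3 ≈ -10.333)
(39744 + H)/(49864 + F(13)) = (39744 - 31/3)/(49864 + (7 + 13)²) = 119201/(3*(49864 + 20²)) = 119201/(3*(49864 + 400)) = (119201/3)/50264 = (119201/3)*(1/50264) = 119201/150792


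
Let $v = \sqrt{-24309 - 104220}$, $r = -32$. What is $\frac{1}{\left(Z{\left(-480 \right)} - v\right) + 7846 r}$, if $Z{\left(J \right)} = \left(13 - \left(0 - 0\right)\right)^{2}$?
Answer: $\frac{i}{- 250903 i + 3 \sqrt{14281}} \approx -3.9856 \cdot 10^{-6} + 5.6949 \cdot 10^{-9} i$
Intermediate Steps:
$v = 3 i \sqrt{14281}$ ($v = \sqrt{-128529} = 3 i \sqrt{14281} \approx 358.51 i$)
$Z{\left(J \right)} = 169$ ($Z{\left(J \right)} = \left(13 - \left(0 + 0\right)\right)^{2} = \left(13 - 0\right)^{2} = \left(13 + 0\right)^{2} = 13^{2} = 169$)
$\frac{1}{\left(Z{\left(-480 \right)} - v\right) + 7846 r} = \frac{1}{\left(169 - 3 i \sqrt{14281}\right) + 7846 \left(-32\right)} = \frac{1}{\left(169 - 3 i \sqrt{14281}\right) - 251072} = \frac{1}{-250903 - 3 i \sqrt{14281}}$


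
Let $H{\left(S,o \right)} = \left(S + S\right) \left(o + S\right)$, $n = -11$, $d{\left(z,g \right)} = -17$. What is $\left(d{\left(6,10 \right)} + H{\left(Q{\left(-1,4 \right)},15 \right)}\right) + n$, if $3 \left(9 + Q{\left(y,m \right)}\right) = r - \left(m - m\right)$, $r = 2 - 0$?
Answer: $- \frac{1252}{9} \approx -139.11$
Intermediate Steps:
$r = 2$ ($r = 2 + 0 = 2$)
$Q{\left(y,m \right)} = - \frac{25}{3}$ ($Q{\left(y,m \right)} = -9 + \frac{2 - \left(m - m\right)}{3} = -9 + \frac{2 - 0}{3} = -9 + \frac{2 + 0}{3} = -9 + \frac{1}{3} \cdot 2 = -9 + \frac{2}{3} = - \frac{25}{3}$)
$H{\left(S,o \right)} = 2 S \left(S + o\right)$
$\left(d{\left(6,10 \right)} + H{\left(Q{\left(-1,4 \right)},15 \right)}\right) + n = \left(-17 + 2 \left(- \frac{25}{3}\right) \left(- \frac{25}{3} + 15\right)\right) - 11 = \left(-17 + 2 \left(- \frac{25}{3}\right) \frac{20}{3}\right) - 11 = \left(-17 - \frac{1000}{9}\right) - 11 = - \frac{1153}{9} - 11 = - \frac{1252}{9}$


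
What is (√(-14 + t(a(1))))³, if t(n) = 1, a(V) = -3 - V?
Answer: -13*I*√13 ≈ -46.872*I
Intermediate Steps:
(√(-14 + t(a(1))))³ = (√(-14 + 1))³ = (√(-13))³ = (I*√13)³ = -13*I*√13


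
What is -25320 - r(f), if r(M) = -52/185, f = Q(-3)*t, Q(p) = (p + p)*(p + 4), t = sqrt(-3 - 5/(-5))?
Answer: -4684148/185 ≈ -25320.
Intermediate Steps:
t = I*sqrt(2) (t = sqrt(-3 - 5*(-1/5)) = sqrt(-3 + 1) = sqrt(-2) = I*sqrt(2) ≈ 1.4142*I)
Q(p) = 2*p*(4 + p) (Q(p) = (2*p)*(4 + p) = 2*p*(4 + p))
f = -6*I*sqrt(2) (f = (2*(-3)*(4 - 3))*(I*sqrt(2)) = (2*(-3)*1)*(I*sqrt(2)) = -6*I*sqrt(2) ≈ -8.4853*I)
r(M) = -52/185 (r(M) = -52*1/185 = -52/185)
-25320 - r(f) = -25320 - 1*(-52/185) = -25320 + 52/185 = -4684148/185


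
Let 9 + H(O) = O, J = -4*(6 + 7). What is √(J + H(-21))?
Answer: I*√82 ≈ 9.0554*I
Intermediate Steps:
J = -52 (J = -4*13 = -52)
H(O) = -9 + O
√(J + H(-21)) = √(-52 + (-9 - 21)) = √(-52 - 30) = √(-82) = I*√82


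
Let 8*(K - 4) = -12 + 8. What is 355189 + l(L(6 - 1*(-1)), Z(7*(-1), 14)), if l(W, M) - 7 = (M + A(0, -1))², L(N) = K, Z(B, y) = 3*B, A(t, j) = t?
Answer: 355637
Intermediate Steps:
K = 7/2 (K = 4 + (-12 + 8)/8 = 4 + (⅛)*(-4) = 4 - ½ = 7/2 ≈ 3.5000)
L(N) = 7/2
l(W, M) = 7 + M² (l(W, M) = 7 + (M + 0)² = 7 + M²)
355189 + l(L(6 - 1*(-1)), Z(7*(-1), 14)) = 355189 + (7 + (3*(7*(-1)))²) = 355189 + (7 + (3*(-7))²) = 355189 + (7 + (-21)²) = 355189 + (7 + 441) = 355189 + 448 = 355637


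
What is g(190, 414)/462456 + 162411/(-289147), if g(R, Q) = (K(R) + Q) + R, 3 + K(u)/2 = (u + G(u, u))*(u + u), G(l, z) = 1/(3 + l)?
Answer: -355774764295/1433751591732 ≈ -0.24814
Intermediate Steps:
K(u) = -6 + 4*u*(u + 1/(3 + u)) (K(u) = -6 + 2*((u + 1/(3 + u))*(u + u)) = -6 + 2*((u + 1/(3 + u))*(2*u)) = -6 + 2*(2*u*(u + 1/(3 + u))) = -6 + 4*u*(u + 1/(3 + u)))
g(R, Q) = Q + R + 2*(2*R + (-3 + 2*R²)*(3 + R))/(3 + R) (g(R, Q) = (2*(2*R + (-3 + 2*R²)*(3 + R))/(3 + R) + Q) + R = (Q + 2*(2*R + (-3 + 2*R²)*(3 + R))/(3 + R)) + R = Q + R + 2*(2*R + (-3 + 2*R²)*(3 + R))/(3 + R))
g(190, 414)/462456 + 162411/(-289147) = ((4*190 + (3 + 190)*(-6 + 414 + 190 + 4*190²))/(3 + 190))/462456 + 162411/(-289147) = ((760 + 193*(-6 + 414 + 190 + 4*36100))/193)*(1/462456) + 162411*(-1/289147) = ((760 + 193*(-6 + 414 + 190 + 144400))/193)*(1/462456) - 162411/289147 = ((760 + 193*144998)/193)*(1/462456) - 162411/289147 = ((760 + 27984614)/193)*(1/462456) - 162411/289147 = ((1/193)*27985374)*(1/462456) - 162411/289147 = (27985374/193)*(1/462456) - 162411/289147 = 1554743/4958556 - 162411/289147 = -355774764295/1433751591732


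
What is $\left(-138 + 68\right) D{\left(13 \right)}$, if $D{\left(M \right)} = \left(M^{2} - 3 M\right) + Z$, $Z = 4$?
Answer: $-9380$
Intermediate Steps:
$D{\left(M \right)} = 4 + M^{2} - 3 M$ ($D{\left(M \right)} = \left(M^{2} - 3 M\right) + 4 = 4 + M^{2} - 3 M$)
$\left(-138 + 68\right) D{\left(13 \right)} = \left(-138 + 68\right) \left(4 + 13^{2} - 39\right) = - 70 \left(4 + 169 - 39\right) = \left(-70\right) 134 = -9380$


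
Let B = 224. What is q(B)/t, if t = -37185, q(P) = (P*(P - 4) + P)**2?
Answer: -2450646016/37185 ≈ -65904.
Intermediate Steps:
q(P) = (P + P*(-4 + P))**2 (q(P) = (P*(-4 + P) + P)**2 = (P + P*(-4 + P))**2)
q(B)/t = (224**2*(-3 + 224)**2)/(-37185) = (50176*221**2)*(-1/37185) = (50176*48841)*(-1/37185) = 2450646016*(-1/37185) = -2450646016/37185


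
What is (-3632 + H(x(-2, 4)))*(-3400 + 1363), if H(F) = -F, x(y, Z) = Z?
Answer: 7406532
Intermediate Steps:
(-3632 + H(x(-2, 4)))*(-3400 + 1363) = (-3632 - 1*4)*(-3400 + 1363) = (-3632 - 4)*(-2037) = -3636*(-2037) = 7406532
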